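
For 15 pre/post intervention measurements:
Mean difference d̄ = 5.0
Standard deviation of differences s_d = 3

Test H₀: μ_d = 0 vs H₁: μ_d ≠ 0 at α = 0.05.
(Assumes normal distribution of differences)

Answer: t = 6.4549, reject H₀

Derivation:
df = n - 1 = 14
SE = s_d/√n = 3/√15 = 0.7746
t = d̄/SE = 5.0/0.7746 = 6.4549
Critical value: t_{0.025,14} = ±2.145
p-value < 0.0001
Decision: reject H₀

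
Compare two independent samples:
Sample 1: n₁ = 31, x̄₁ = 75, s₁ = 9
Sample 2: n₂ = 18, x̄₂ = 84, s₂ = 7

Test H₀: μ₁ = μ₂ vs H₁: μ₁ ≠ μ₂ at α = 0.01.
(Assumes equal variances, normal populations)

Pooled variance: s²_p = [30×9² + 17×7²]/(47) = 69.4255
s_p = 8.3322
SE = s_p×√(1/n₁ + 1/n₂) = 8.3322×√(1/31 + 1/18) = 2.4691
t = (x̄₁ - x̄₂)/SE = (75 - 84)/2.4691 = -3.6451
df = 47, t-critical = ±2.685
Decision: reject H₀

Answer: t = -3.6451, reject H₀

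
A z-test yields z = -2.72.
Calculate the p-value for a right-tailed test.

Answer: p-value ≈ 0.9967

Derivation:
For z = -2.72:
p = P(Z > -2.72) = 1 - Φ(-2.72) = 0.9967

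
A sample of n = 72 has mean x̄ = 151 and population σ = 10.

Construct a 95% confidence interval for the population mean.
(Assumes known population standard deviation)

Confidence level: 95%, α = 0.05
z_0.025 = 1.960
SE = σ/√n = 10/√72 = 1.1785
Margin of error = 1.960 × 1.1785 = 2.3099
CI: x̄ ± margin = 151 ± 2.3099
CI: (148.6901, 153.3099)

Answer: (148.6901, 153.3099)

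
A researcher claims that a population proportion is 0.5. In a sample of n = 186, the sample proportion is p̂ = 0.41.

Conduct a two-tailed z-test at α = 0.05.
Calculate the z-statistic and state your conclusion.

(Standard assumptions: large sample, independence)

Answer: z = -2.4549, reject H₀

Derivation:
H₀: p = 0.5, H₁: p ≠ 0.5
Standard error: SE = √(p₀(1-p₀)/n) = √(0.5×0.5/186) = 0.036662
z-statistic: z = (p̂ - p₀)/SE = (0.41 - 0.5)/0.036662 = -2.4549
Critical value: z_0.025 = ±1.960
p-value = 0.0141
Decision: reject H₀ at α = 0.05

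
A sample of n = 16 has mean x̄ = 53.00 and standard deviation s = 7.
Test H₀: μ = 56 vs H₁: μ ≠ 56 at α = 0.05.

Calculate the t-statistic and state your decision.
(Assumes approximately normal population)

df = n - 1 = 15
SE = s/√n = 7/√16 = 1.7500
t = (x̄ - μ₀)/SE = (53.00 - 56)/1.7500 = -1.7143
Critical value: t_{0.025,15} = ±2.131
p-value ≈ 0.1071
Decision: fail to reject H₀

Answer: t = -1.7143, fail to reject H₀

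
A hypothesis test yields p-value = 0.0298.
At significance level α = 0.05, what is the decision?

Answer: reject H₀

Derivation:
Compare p-value to α:
0.0298 < 0.05
Decision: reject H₀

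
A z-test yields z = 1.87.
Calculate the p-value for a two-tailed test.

Answer: p-value ≈ 0.0615

Derivation:
For z = 1.87:
p = 2×P(Z > |1.87|) = 2×(1 - Φ(1.87)) = 0.0615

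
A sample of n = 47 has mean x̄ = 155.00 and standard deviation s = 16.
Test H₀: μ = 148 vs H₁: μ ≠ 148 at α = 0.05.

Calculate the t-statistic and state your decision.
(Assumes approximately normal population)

df = n - 1 = 46
SE = s/√n = 16/√47 = 2.3338
t = (x̄ - μ₀)/SE = (155.00 - 148)/2.3338 = 2.9994
Critical value: t_{0.025,46} = ±2.013
p-value ≈ 0.0044
Decision: reject H₀

Answer: t = 2.9994, reject H₀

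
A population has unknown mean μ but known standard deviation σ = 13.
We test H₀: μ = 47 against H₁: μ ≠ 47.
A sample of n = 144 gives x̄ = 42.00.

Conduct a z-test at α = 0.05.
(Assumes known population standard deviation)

Answer: z = -4.6155, reject H₀

Derivation:
Standard error: SE = σ/√n = 13/√144 = 1.0833
z-statistic: z = (x̄ - μ₀)/SE = (42.00 - 47)/1.0833 = -4.6155
Critical value: ±1.960
p-value < 0.0001
Decision: reject H₀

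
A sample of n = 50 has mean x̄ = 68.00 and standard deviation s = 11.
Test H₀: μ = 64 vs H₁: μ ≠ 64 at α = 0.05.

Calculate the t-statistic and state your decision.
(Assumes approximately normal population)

df = n - 1 = 49
SE = s/√n = 11/√50 = 1.5556
t = (x̄ - μ₀)/SE = (68.00 - 64)/1.5556 = 2.5714
Critical value: t_{0.025,49} = ±2.010
p-value ≈ 0.0132
Decision: reject H₀

Answer: t = 2.5714, reject H₀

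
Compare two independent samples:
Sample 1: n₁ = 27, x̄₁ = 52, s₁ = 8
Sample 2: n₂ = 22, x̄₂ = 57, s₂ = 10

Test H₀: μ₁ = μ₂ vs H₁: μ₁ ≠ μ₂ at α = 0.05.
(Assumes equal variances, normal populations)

Pooled variance: s²_p = [26×8² + 21×10²]/(47) = 80.0851
s_p = 8.9490
SE = s_p×√(1/n₁ + 1/n₂) = 8.9490×√(1/27 + 1/22) = 2.5703
t = (x̄₁ - x̄₂)/SE = (52 - 57)/2.5703 = -1.9453
df = 47, t-critical = ±2.012
Decision: fail to reject H₀

Answer: t = -1.9453, fail to reject H₀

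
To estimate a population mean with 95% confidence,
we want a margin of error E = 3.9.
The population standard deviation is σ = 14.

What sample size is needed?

Answer: n = 50

Derivation:
z_0.025 = 1.960
n = (z×σ/E)² = (1.960×14/3.9)²
n = 49.5039
Round up: n = 50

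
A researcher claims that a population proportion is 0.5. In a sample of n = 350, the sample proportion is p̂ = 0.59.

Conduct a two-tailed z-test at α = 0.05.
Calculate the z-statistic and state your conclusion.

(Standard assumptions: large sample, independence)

H₀: p = 0.5, H₁: p ≠ 0.5
Standard error: SE = √(p₀(1-p₀)/n) = √(0.5×0.5/350) = 0.026726
z-statistic: z = (p̂ - p₀)/SE = (0.59 - 0.5)/0.026726 = 3.3675
Critical value: z_0.025 = ±1.960
p-value = 0.0008
Decision: reject H₀ at α = 0.05

Answer: z = 3.3675, reject H₀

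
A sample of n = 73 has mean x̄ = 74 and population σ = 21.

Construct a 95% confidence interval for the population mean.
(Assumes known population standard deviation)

Answer: (69.1825, 78.8175)

Derivation:
Confidence level: 95%, α = 0.05
z_0.025 = 1.960
SE = σ/√n = 21/√73 = 2.4579
Margin of error = 1.960 × 2.4579 = 4.8175
CI: x̄ ± margin = 74 ± 4.8175
CI: (69.1825, 78.8175)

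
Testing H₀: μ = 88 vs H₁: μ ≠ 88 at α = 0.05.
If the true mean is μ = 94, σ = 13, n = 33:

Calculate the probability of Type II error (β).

Answer: β ≈ 0.2447

Derivation:
SE = σ/√n = 13/√33 = 2.2630
Critical values: μ₀ ± z_0.025×SE = 88 ± 1.960×2.2630
Acceptance region: (83.5645, 92.4355)
Under H₁ (μ = 94): z_high = (92.4355 - 94)/2.2630 = -0.6913, z_low = (83.5645 - 94)/2.2630 = -4.6114
β = P(not reject | H₁) = Φ(-0.6913) - Φ(-4.6114) ≈ 0.2447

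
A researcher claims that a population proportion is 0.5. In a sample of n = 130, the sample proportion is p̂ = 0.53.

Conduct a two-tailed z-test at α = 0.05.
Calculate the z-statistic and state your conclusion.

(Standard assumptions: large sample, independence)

H₀: p = 0.5, H₁: p ≠ 0.5
Standard error: SE = √(p₀(1-p₀)/n) = √(0.5×0.5/130) = 0.043853
z-statistic: z = (p̂ - p₀)/SE = (0.53 - 0.5)/0.043853 = 0.6841
Critical value: z_0.025 = ±1.960
p-value = 0.4939
Decision: fail to reject H₀ at α = 0.05

Answer: z = 0.6841, fail to reject H₀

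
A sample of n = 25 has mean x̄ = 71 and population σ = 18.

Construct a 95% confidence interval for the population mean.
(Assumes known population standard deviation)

Answer: (63.9440, 78.0560)

Derivation:
Confidence level: 95%, α = 0.05
z_0.025 = 1.960
SE = σ/√n = 18/√25 = 3.6000
Margin of error = 1.960 × 3.6000 = 7.0560
CI: x̄ ± margin = 71 ± 7.0560
CI: (63.9440, 78.0560)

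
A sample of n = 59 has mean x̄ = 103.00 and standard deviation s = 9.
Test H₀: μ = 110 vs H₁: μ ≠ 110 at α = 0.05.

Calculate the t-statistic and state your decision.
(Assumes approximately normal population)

Answer: t = -5.9742, reject H₀

Derivation:
df = n - 1 = 58
SE = s/√n = 9/√59 = 1.1717
t = (x̄ - μ₀)/SE = (103.00 - 110)/1.1717 = -5.9742
Critical value: t_{0.025,58} = ±2.002
p-value < 0.0001
Decision: reject H₀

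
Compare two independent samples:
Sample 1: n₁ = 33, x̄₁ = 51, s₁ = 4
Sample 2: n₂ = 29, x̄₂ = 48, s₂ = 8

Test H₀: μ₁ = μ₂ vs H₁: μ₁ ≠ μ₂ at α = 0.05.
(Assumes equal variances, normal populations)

Pooled variance: s²_p = [32×4² + 28×8²]/(60) = 38.4000
s_p = 6.1968
SE = s_p×√(1/n₁ + 1/n₂) = 6.1968×√(1/33 + 1/29) = 1.5773
t = (x̄₁ - x̄₂)/SE = (51 - 48)/1.5773 = 1.9020
df = 60, t-critical = ±2.000
Decision: fail to reject H₀

Answer: t = 1.9020, fail to reject H₀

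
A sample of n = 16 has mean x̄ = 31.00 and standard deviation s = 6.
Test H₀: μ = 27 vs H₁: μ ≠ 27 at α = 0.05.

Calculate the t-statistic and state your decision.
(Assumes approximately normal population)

Answer: t = 2.6667, reject H₀

Derivation:
df = n - 1 = 15
SE = s/√n = 6/√16 = 1.5000
t = (x̄ - μ₀)/SE = (31.00 - 27)/1.5000 = 2.6667
Critical value: t_{0.025,15} = ±2.131
p-value ≈ 0.0176
Decision: reject H₀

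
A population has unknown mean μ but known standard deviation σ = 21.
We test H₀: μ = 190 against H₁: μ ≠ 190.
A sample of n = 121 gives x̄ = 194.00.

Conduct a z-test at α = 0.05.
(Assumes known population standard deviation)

Answer: z = 2.0952, reject H₀

Derivation:
Standard error: SE = σ/√n = 21/√121 = 1.9091
z-statistic: z = (x̄ - μ₀)/SE = (194.00 - 190)/1.9091 = 2.0952
Critical value: ±1.960
p-value = 0.0362
Decision: reject H₀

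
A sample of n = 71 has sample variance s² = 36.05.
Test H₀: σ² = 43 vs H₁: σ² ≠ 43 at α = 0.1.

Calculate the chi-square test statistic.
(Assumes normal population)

Answer: χ² = 58.6860, fail to reject H₀

Derivation:
df = n - 1 = 70
χ² = (n-1)s²/σ₀² = 70×36.05/43 = 58.6860
Critical values: χ²_{0.95,70} = 51.739, χ²_{0.05,70} = 90.531
Rejection region: χ² < 51.739 or χ² > 90.531
Decision: fail to reject H₀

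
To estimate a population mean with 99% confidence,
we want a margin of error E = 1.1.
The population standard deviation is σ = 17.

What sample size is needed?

z_0.005 = 2.576
n = (z×σ/E)² = (2.576×17/1.1)²
n = 1584.9085
Round up: n = 1585

Answer: n = 1585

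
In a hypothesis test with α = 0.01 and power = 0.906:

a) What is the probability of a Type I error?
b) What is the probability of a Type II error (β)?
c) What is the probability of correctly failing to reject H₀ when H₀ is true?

Answer: a) 0.01, b) 0.094, c) 0.99

Derivation:
a) Type I error probability = α = 0.01
b) Power = P(reject H₀ | H₁ true) = 1 - β = 0.906, so Type II error probability = β = 1 - Power = 0.094
c) P(fail to reject H₀ | H₀ true) = 1 - α = 0.99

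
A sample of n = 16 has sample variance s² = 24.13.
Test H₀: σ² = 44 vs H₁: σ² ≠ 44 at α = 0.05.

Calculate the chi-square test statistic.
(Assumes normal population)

df = n - 1 = 15
χ² = (n-1)s²/σ₀² = 15×24.13/44 = 8.2261
Critical values: χ²_{0.975,15} = 6.262, χ²_{0.025,15} = 27.488
Rejection region: χ² < 6.262 or χ² > 27.488
Decision: fail to reject H₀

Answer: χ² = 8.2261, fail to reject H₀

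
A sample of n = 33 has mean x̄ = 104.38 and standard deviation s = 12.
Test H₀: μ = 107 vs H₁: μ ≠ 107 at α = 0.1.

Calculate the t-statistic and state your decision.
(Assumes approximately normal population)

Answer: t = -1.2542, fail to reject H₀

Derivation:
df = n - 1 = 32
SE = s/√n = 12/√33 = 2.0889
t = (x̄ - μ₀)/SE = (104.38 - 107)/2.0889 = -1.2542
Critical value: t_{0.05,32} = ±1.694
p-value ≈ 0.2189
Decision: fail to reject H₀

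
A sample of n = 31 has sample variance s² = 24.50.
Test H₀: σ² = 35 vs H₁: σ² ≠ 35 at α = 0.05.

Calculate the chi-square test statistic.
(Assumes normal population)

Answer: χ² = 21.0000, fail to reject H₀

Derivation:
df = n - 1 = 30
χ² = (n-1)s²/σ₀² = 30×24.50/35 = 21.0000
Critical values: χ²_{0.975,30} = 16.791, χ²_{0.025,30} = 46.979
Rejection region: χ² < 16.791 or χ² > 46.979
Decision: fail to reject H₀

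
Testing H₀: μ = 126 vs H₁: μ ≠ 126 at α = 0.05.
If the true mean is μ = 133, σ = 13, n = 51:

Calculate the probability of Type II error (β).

SE = σ/√n = 13/√51 = 1.8204
Critical values: μ₀ ± z_0.025×SE = 126 ± 1.960×1.8204
Acceptance region: (122.4320, 129.5680)
Under H₁ (μ = 133): z_high = (129.5680 - 133)/1.8204 = -1.8853, z_low = (122.4320 - 133)/1.8204 = -5.8053
β = P(not reject | H₁) = Φ(-1.8853) - Φ(-5.8053) ≈ 0.0297

Answer: β ≈ 0.0297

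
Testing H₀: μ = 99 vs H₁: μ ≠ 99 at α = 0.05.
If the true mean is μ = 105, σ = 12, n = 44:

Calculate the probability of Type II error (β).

SE = σ/√n = 12/√44 = 1.8091
Critical values: μ₀ ± z_0.025×SE = 99 ± 1.960×1.8091
Acceptance region: (95.4542, 102.5458)
Under H₁ (μ = 105): z_high = (102.5458 - 105)/1.8091 = -1.3566, z_low = (95.4542 - 105)/1.8091 = -5.2765
β = P(not reject | H₁) = Φ(-1.3566) - Φ(-5.2765) ≈ 0.0875

Answer: β ≈ 0.0875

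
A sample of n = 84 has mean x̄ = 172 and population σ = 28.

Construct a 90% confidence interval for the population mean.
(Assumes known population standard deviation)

Answer: (166.9744, 177.0256)

Derivation:
Confidence level: 90%, α = 0.1
z_0.05 = 1.645
SE = σ/√n = 28/√84 = 3.0551
Margin of error = 1.645 × 3.0551 = 5.0256
CI: x̄ ± margin = 172 ± 5.0256
CI: (166.9744, 177.0256)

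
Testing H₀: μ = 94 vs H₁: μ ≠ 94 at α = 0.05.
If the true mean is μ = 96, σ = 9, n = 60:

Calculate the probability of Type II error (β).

Answer: β ≈ 0.5942

Derivation:
SE = σ/√n = 9/√60 = 1.1619
Critical values: μ₀ ± z_0.025×SE = 94 ± 1.960×1.1619
Acceptance region: (91.7227, 96.2773)
Under H₁ (μ = 96): z_high = (96.2773 - 96)/1.1619 = 0.2387, z_low = (91.7227 - 96)/1.1619 = -3.6813
β = P(not reject | H₁) = Φ(0.2387) - Φ(-3.6813) ≈ 0.5942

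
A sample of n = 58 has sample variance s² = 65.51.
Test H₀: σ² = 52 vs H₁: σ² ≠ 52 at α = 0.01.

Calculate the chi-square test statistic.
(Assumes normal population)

Answer: χ² = 71.8090, fail to reject H₀

Derivation:
df = n - 1 = 57
χ² = (n-1)s²/σ₀² = 57×65.51/52 = 71.8090
Critical values: χ²_{0.995,57} = 33.248, χ²_{0.005,57} = 88.236
Rejection region: χ² < 33.248 or χ² > 88.236
Decision: fail to reject H₀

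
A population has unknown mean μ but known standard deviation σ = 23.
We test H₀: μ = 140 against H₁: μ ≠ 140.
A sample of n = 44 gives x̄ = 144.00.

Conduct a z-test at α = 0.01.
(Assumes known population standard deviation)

Standard error: SE = σ/√n = 23/√44 = 3.4674
z-statistic: z = (x̄ - μ₀)/SE = (144.00 - 140)/3.4674 = 1.1536
Critical value: ±2.576
p-value = 0.2487
Decision: fail to reject H₀

Answer: z = 1.1536, fail to reject H₀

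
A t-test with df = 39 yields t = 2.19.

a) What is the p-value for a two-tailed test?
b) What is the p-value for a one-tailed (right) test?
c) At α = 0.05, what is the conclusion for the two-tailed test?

Answer: a) 0.0346, b) 0.0173, c) reject H₀

Derivation:
Using t-distribution with df = 39:
a) Two-tailed: p = 2×P(T > 2.19) = 0.0346
b) One-tailed: p = P(T > 2.19) = 0.0173
c) 0.0346 < 0.05, reject H₀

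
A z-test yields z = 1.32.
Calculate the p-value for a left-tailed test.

Answer: p-value ≈ 0.9066

Derivation:
For z = 1.32:
p = P(Z < 1.32) = Φ(1.32) = 0.9066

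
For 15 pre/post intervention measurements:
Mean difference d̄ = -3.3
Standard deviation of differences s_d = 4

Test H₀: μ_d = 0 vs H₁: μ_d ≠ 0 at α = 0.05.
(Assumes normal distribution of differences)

df = n - 1 = 14
SE = s_d/√n = 4/√15 = 1.0328
t = d̄/SE = -3.3/1.0328 = -3.1952
Critical value: t_{0.025,14} = ±2.145
p-value ≈ 0.0065
Decision: reject H₀

Answer: t = -3.1952, reject H₀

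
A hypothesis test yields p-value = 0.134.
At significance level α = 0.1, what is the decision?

Compare p-value to α:
0.134 ≥ 0.1
Decision: fail to reject H₀

Answer: fail to reject H₀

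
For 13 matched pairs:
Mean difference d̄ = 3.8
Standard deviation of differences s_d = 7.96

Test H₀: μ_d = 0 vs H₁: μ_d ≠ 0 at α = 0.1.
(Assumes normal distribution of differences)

df = n - 1 = 12
SE = s_d/√n = 7.96/√13 = 2.2077
t = d̄/SE = 3.8/2.2077 = 1.7212
Critical value: t_{0.05,12} = ±1.782
p-value ≈ 0.1109
Decision: fail to reject H₀

Answer: t = 1.7212, fail to reject H₀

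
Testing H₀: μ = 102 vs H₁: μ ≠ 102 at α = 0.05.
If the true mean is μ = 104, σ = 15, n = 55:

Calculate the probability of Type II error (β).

Answer: β ≈ 0.8327

Derivation:
SE = σ/√n = 15/√55 = 2.0226
Critical values: μ₀ ± z_0.025×SE = 102 ± 1.960×2.0226
Acceptance region: (98.0357, 105.9643)
Under H₁ (μ = 104): z_high = (105.9643 - 104)/2.0226 = 0.9712, z_low = (98.0357 - 104)/2.0226 = -2.9488
β = P(not reject | H₁) = Φ(0.9712) - Φ(-2.9488) ≈ 0.8327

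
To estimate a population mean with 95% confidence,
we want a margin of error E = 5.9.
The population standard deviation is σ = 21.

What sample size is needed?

z_0.025 = 1.960
n = (z×σ/E)² = (1.960×21/5.9)²
n = 48.6684
Round up: n = 49

Answer: n = 49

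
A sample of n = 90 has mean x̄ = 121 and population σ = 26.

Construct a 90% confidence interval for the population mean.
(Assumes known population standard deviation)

Answer: (116.4917, 125.5083)

Derivation:
Confidence level: 90%, α = 0.1
z_0.05 = 1.645
SE = σ/√n = 26/√90 = 2.7406
Margin of error = 1.645 × 2.7406 = 4.5083
CI: x̄ ± margin = 121 ± 4.5083
CI: (116.4917, 125.5083)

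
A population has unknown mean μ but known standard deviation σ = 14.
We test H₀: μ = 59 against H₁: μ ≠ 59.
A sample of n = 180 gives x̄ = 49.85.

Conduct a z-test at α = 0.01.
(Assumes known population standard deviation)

Standard error: SE = σ/√n = 14/√180 = 1.0435
z-statistic: z = (x̄ - μ₀)/SE = (49.85 - 59)/1.0435 = -8.7686
Critical value: ±2.576
p-value < 0.0001
Decision: reject H₀

Answer: z = -8.7686, reject H₀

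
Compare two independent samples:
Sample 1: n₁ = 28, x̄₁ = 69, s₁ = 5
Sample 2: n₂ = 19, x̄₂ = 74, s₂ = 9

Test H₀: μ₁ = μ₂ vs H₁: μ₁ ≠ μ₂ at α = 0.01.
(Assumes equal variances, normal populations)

Answer: t = -2.4433, fail to reject H₀

Derivation:
Pooled variance: s²_p = [27×5² + 18×9²]/(45) = 47.4000
s_p = 6.8848
SE = s_p×√(1/n₁ + 1/n₂) = 6.8848×√(1/28 + 1/19) = 2.0464
t = (x̄₁ - x̄₂)/SE = (69 - 74)/2.0464 = -2.4433
df = 45, t-critical = ±2.690
Decision: fail to reject H₀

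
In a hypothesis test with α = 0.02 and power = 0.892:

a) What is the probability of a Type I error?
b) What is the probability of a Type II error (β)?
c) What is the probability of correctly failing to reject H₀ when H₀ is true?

a) Type I error probability = α = 0.02
b) Power = P(reject H₀ | H₁ true) = 1 - β = 0.892, so Type II error probability = β = 1 - Power = 0.108
c) P(fail to reject H₀ | H₀ true) = 1 - α = 0.98

Answer: a) 0.02, b) 0.108, c) 0.98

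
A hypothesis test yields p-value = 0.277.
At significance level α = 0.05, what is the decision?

Answer: fail to reject H₀

Derivation:
Compare p-value to α:
0.277 ≥ 0.05
Decision: fail to reject H₀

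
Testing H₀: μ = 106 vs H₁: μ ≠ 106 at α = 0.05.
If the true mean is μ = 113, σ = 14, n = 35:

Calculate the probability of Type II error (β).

Answer: β ≈ 0.1591

Derivation:
SE = σ/√n = 14/√35 = 2.3664
Critical values: μ₀ ± z_0.025×SE = 106 ± 1.960×2.3664
Acceptance region: (101.3619, 110.6381)
Under H₁ (μ = 113): z_high = (110.6381 - 113)/2.3664 = -0.9981, z_low = (101.3619 - 113)/2.3664 = -4.9181
β = P(not reject | H₁) = Φ(-0.9981) - Φ(-4.9181) ≈ 0.1591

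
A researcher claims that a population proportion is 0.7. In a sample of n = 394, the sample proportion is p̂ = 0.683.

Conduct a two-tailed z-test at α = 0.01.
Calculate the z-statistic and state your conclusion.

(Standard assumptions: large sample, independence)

Answer: z = -0.7363, fail to reject H₀

Derivation:
H₀: p = 0.7, H₁: p ≠ 0.7
Standard error: SE = √(p₀(1-p₀)/n) = √(0.7×0.3/394) = 0.023087
z-statistic: z = (p̂ - p₀)/SE = (0.683 - 0.7)/0.023087 = -0.7363
Critical value: z_0.005 = ±2.576
p-value = 0.4615
Decision: fail to reject H₀ at α = 0.01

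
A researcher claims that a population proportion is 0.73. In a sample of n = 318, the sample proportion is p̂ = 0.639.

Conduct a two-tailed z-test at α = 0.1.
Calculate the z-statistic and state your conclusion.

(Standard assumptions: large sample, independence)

H₀: p = 0.73, H₁: p ≠ 0.73
Standard error: SE = √(p₀(1-p₀)/n) = √(0.73×0.27/318) = 0.024896
z-statistic: z = (p̂ - p₀)/SE = (0.639 - 0.73)/0.024896 = -3.6552
Critical value: z_0.05 = ±1.645
p-value = 0.0003
Decision: reject H₀ at α = 0.1

Answer: z = -3.6552, reject H₀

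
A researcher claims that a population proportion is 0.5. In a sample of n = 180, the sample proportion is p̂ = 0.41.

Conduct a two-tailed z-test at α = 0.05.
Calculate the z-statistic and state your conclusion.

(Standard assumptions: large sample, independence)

H₀: p = 0.5, H₁: p ≠ 0.5
Standard error: SE = √(p₀(1-p₀)/n) = √(0.5×0.5/180) = 0.037268
z-statistic: z = (p̂ - p₀)/SE = (0.41 - 0.5)/0.037268 = -2.4149
Critical value: z_0.025 = ±1.960
p-value = 0.0157
Decision: reject H₀ at α = 0.05

Answer: z = -2.4149, reject H₀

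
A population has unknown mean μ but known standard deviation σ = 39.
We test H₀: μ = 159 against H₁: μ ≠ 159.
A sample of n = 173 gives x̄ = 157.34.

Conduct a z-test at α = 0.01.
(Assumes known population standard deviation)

Standard error: SE = σ/√n = 39/√173 = 2.9651
z-statistic: z = (x̄ - μ₀)/SE = (157.34 - 159)/2.9651 = -0.5598
Critical value: ±2.576
p-value = 0.5756
Decision: fail to reject H₀

Answer: z = -0.5598, fail to reject H₀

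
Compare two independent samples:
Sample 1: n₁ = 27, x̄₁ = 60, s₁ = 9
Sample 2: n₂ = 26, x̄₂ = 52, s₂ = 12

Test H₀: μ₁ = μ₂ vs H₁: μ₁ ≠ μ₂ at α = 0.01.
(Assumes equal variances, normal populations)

Pooled variance: s²_p = [26×9² + 25×12²]/(51) = 111.8824
s_p = 10.5774
SE = s_p×√(1/n₁ + 1/n₂) = 10.5774×√(1/27 + 1/26) = 2.9064
t = (x̄₁ - x̄₂)/SE = (60 - 52)/2.9064 = 2.7525
df = 51, t-critical = ±2.676
Decision: reject H₀

Answer: t = 2.7525, reject H₀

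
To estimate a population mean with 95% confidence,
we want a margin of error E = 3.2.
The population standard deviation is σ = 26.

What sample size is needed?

Answer: n = 254

Derivation:
z_0.025 = 1.960
n = (z×σ/E)² = (1.960×26/3.2)²
n = 253.6056
Round up: n = 254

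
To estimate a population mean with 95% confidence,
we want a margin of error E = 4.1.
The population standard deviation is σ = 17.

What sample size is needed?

z_0.025 = 1.960
n = (z×σ/E)² = (1.960×17/4.1)²
n = 66.0454
Round up: n = 67

Answer: n = 67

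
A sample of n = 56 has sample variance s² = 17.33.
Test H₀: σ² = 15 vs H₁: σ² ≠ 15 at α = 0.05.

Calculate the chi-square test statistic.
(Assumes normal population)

df = n - 1 = 55
χ² = (n-1)s²/σ₀² = 55×17.33/15 = 63.5433
Critical values: χ²_{0.975,55} = 36.398, χ²_{0.025,55} = 77.380
Rejection region: χ² < 36.398 or χ² > 77.380
Decision: fail to reject H₀

Answer: χ² = 63.5433, fail to reject H₀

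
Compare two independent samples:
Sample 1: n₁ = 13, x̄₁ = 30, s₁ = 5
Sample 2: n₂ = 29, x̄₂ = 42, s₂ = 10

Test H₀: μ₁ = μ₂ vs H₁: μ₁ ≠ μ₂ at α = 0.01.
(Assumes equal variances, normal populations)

Answer: t = -4.0839, reject H₀

Derivation:
Pooled variance: s²_p = [12×5² + 28×10²]/(40) = 77.5000
s_p = 8.8034
SE = s_p×√(1/n₁ + 1/n₂) = 8.8034×√(1/13 + 1/29) = 2.9384
t = (x̄₁ - x̄₂)/SE = (30 - 42)/2.9384 = -4.0839
df = 40, t-critical = ±2.704
Decision: reject H₀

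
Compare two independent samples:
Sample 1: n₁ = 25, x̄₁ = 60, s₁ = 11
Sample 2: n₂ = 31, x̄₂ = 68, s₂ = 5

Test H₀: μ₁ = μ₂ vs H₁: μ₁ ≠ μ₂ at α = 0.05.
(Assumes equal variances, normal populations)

Answer: t = -3.6179, reject H₀

Derivation:
Pooled variance: s²_p = [24×11² + 30×5²]/(54) = 67.6667
s_p = 8.2260
SE = s_p×√(1/n₁ + 1/n₂) = 8.2260×√(1/25 + 1/31) = 2.2112
t = (x̄₁ - x̄₂)/SE = (60 - 68)/2.2112 = -3.6179
df = 54, t-critical = ±2.005
Decision: reject H₀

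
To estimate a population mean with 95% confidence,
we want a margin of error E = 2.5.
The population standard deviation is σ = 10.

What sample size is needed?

Answer: n = 62

Derivation:
z_0.025 = 1.960
n = (z×σ/E)² = (1.960×10/2.5)²
n = 61.4656
Round up: n = 62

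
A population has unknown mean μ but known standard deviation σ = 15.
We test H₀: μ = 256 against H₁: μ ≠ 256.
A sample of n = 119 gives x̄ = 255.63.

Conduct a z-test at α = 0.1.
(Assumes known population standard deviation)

Standard error: SE = σ/√n = 15/√119 = 1.3750
z-statistic: z = (x̄ - μ₀)/SE = (255.63 - 256)/1.3750 = -0.2691
Critical value: ±1.645
p-value = 0.7879
Decision: fail to reject H₀

Answer: z = -0.2691, fail to reject H₀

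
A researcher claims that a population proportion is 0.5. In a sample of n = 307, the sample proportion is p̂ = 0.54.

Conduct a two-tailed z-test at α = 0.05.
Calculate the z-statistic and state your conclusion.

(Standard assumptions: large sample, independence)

Answer: z = 1.4017, fail to reject H₀

Derivation:
H₀: p = 0.5, H₁: p ≠ 0.5
Standard error: SE = √(p₀(1-p₀)/n) = √(0.5×0.5/307) = 0.028537
z-statistic: z = (p̂ - p₀)/SE = (0.54 - 0.5)/0.028537 = 1.4017
Critical value: z_0.025 = ±1.960
p-value = 0.1610
Decision: fail to reject H₀ at α = 0.05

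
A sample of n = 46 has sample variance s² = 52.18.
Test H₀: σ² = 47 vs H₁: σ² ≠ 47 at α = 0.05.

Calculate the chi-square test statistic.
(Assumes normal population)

df = n - 1 = 45
χ² = (n-1)s²/σ₀² = 45×52.18/47 = 49.9596
Critical values: χ²_{0.975,45} = 28.366, χ²_{0.025,45} = 65.410
Rejection region: χ² < 28.366 or χ² > 65.410
Decision: fail to reject H₀

Answer: χ² = 49.9596, fail to reject H₀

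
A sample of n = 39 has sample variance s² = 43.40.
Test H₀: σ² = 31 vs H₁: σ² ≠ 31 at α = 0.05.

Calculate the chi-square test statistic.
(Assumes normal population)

df = n - 1 = 38
χ² = (n-1)s²/σ₀² = 38×43.40/31 = 53.2000
Critical values: χ²_{0.975,38} = 22.878, χ²_{0.025,38} = 56.896
Rejection region: χ² < 22.878 or χ² > 56.896
Decision: fail to reject H₀

Answer: χ² = 53.2000, fail to reject H₀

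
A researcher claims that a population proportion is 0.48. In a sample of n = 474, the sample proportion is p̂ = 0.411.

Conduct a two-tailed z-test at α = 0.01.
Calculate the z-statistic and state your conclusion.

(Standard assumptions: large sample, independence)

H₀: p = 0.48, H₁: p ≠ 0.48
Standard error: SE = √(p₀(1-p₀)/n) = √(0.48×0.52/474) = 0.022947
z-statistic: z = (p̂ - p₀)/SE = (0.411 - 0.48)/0.022947 = -3.0069
Critical value: z_0.005 = ±2.576
p-value = 0.0026
Decision: reject H₀ at α = 0.01

Answer: z = -3.0069, reject H₀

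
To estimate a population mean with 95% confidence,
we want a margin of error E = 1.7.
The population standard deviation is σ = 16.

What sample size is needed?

z_0.025 = 1.960
n = (z×σ/E)² = (1.960×16/1.7)²
n = 340.2940
Round up: n = 341

Answer: n = 341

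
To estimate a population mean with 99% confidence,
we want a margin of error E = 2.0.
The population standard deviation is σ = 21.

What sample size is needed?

Answer: n = 732

Derivation:
z_0.005 = 2.576
n = (z×σ/E)² = (2.576×21/2.0)²
n = 731.5943
Round up: n = 732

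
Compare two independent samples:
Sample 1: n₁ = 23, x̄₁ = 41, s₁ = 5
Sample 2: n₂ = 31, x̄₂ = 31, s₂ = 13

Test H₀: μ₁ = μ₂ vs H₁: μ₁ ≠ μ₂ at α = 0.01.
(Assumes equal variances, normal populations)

Answer: t = 3.4953, reject H₀

Derivation:
Pooled variance: s²_p = [22×5² + 30×13²]/(52) = 108.0769
s_p = 10.3960
SE = s_p×√(1/n₁ + 1/n₂) = 10.3960×√(1/23 + 1/31) = 2.8610
t = (x̄₁ - x̄₂)/SE = (41 - 31)/2.8610 = 3.4953
df = 52, t-critical = ±2.674
Decision: reject H₀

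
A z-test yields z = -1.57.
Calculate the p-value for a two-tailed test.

For z = -1.57:
p = 2×P(Z > |-1.57|) = 2×(1 - Φ(1.57)) = 0.1164

Answer: p-value ≈ 0.1164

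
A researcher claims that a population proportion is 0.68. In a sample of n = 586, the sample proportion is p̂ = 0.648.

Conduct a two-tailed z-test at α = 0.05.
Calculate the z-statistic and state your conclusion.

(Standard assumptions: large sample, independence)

Answer: z = -1.6606, fail to reject H₀

Derivation:
H₀: p = 0.68, H₁: p ≠ 0.68
Standard error: SE = √(p₀(1-p₀)/n) = √(0.68×0.32/586) = 0.019270
z-statistic: z = (p̂ - p₀)/SE = (0.648 - 0.68)/0.019270 = -1.6606
Critical value: z_0.025 = ±1.960
p-value = 0.0968
Decision: fail to reject H₀ at α = 0.05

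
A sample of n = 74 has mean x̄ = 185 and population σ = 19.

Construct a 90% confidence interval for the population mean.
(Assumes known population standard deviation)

Confidence level: 90%, α = 0.1
z_0.05 = 1.645
SE = σ/√n = 19/√74 = 2.2087
Margin of error = 1.645 × 2.2087 = 3.6333
CI: x̄ ± margin = 185 ± 3.6333
CI: (181.3667, 188.6333)

Answer: (181.3667, 188.6333)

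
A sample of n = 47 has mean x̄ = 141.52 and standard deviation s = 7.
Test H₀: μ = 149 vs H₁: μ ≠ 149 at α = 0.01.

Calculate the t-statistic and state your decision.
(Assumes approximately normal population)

Answer: t = -7.3254, reject H₀

Derivation:
df = n - 1 = 46
SE = s/√n = 7/√47 = 1.0211
t = (x̄ - μ₀)/SE = (141.52 - 149)/1.0211 = -7.3254
Critical value: t_{0.005,46} = ±2.687
p-value < 0.0001
Decision: reject H₀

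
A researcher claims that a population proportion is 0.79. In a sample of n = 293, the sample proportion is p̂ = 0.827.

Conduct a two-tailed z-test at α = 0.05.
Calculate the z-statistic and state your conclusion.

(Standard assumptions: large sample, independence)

Answer: z = 1.5549, fail to reject H₀

Derivation:
H₀: p = 0.79, H₁: p ≠ 0.79
Standard error: SE = √(p₀(1-p₀)/n) = √(0.79×0.21/293) = 0.023795
z-statistic: z = (p̂ - p₀)/SE = (0.827 - 0.79)/0.023795 = 1.5549
Critical value: z_0.025 = ±1.960
p-value = 0.1200
Decision: fail to reject H₀ at α = 0.05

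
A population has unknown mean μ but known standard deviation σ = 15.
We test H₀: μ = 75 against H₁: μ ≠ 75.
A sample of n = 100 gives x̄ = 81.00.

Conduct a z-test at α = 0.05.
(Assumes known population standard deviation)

Answer: z = 4.0000, reject H₀

Derivation:
Standard error: SE = σ/√n = 15/√100 = 1.5000
z-statistic: z = (x̄ - μ₀)/SE = (81.00 - 75)/1.5000 = 4.0000
Critical value: ±1.960
p-value = 0.0001
Decision: reject H₀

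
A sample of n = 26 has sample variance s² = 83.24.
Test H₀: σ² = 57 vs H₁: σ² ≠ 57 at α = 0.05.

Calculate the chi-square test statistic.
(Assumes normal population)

Answer: χ² = 36.5088, fail to reject H₀

Derivation:
df = n - 1 = 25
χ² = (n-1)s²/σ₀² = 25×83.24/57 = 36.5088
Critical values: χ²_{0.975,25} = 13.120, χ²_{0.025,25} = 40.646
Rejection region: χ² < 13.120 or χ² > 40.646
Decision: fail to reject H₀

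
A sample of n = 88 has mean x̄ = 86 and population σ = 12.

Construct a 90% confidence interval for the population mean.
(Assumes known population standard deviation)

Answer: (83.8957, 88.1043)

Derivation:
Confidence level: 90%, α = 0.1
z_0.05 = 1.645
SE = σ/√n = 12/√88 = 1.2792
Margin of error = 1.645 × 1.2792 = 2.1043
CI: x̄ ± margin = 86 ± 2.1043
CI: (83.8957, 88.1043)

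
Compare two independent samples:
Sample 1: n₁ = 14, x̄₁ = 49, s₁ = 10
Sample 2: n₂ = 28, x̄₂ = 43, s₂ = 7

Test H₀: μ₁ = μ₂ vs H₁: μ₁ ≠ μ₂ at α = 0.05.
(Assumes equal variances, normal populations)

Pooled variance: s²_p = [13×10² + 27×7²]/(40) = 65.5750
s_p = 8.0978
SE = s_p×√(1/n₁ + 1/n₂) = 8.0978×√(1/14 + 1/28) = 2.6506
t = (x̄₁ - x̄₂)/SE = (49 - 43)/2.6506 = 2.2636
df = 40, t-critical = ±2.021
Decision: reject H₀

Answer: t = 2.2636, reject H₀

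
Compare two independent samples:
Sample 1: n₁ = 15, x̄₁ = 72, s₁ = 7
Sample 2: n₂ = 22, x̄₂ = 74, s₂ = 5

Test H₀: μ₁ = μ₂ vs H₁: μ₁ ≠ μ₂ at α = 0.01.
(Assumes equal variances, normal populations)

Answer: t = -1.0154, fail to reject H₀

Derivation:
Pooled variance: s²_p = [14×7² + 21×5²]/(35) = 34.6000
s_p = 5.8822
SE = s_p×√(1/n₁ + 1/n₂) = 5.8822×√(1/15 + 1/22) = 1.9696
t = (x̄₁ - x̄₂)/SE = (72 - 74)/1.9696 = -1.0154
df = 35, t-critical = ±2.724
Decision: fail to reject H₀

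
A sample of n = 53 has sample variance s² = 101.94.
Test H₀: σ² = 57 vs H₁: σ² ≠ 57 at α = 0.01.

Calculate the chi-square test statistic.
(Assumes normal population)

Answer: χ² = 92.9979, reject H₀

Derivation:
df = n - 1 = 52
χ² = (n-1)s²/σ₀² = 52×101.94/57 = 92.9979
Critical values: χ²_{0.995,52} = 29.481, χ²_{0.005,52} = 82.001
Rejection region: χ² < 29.481 or χ² > 82.001
Decision: reject H₀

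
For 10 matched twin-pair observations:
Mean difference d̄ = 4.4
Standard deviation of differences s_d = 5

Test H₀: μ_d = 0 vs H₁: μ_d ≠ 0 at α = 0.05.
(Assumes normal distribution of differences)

df = n - 1 = 9
SE = s_d/√n = 5/√10 = 1.5811
t = d̄/SE = 4.4/1.5811 = 2.7829
Critical value: t_{0.025,9} = ±2.262
p-value ≈ 0.0213
Decision: reject H₀

Answer: t = 2.7829, reject H₀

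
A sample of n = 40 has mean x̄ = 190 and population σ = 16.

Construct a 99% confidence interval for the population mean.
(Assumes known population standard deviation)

Confidence level: 99%, α = 0.01
z_0.005 = 2.576
SE = σ/√n = 16/√40 = 2.5298
Margin of error = 2.576 × 2.5298 = 6.5168
CI: x̄ ± margin = 190 ± 6.5168
CI: (183.4832, 196.5168)

Answer: (183.4832, 196.5168)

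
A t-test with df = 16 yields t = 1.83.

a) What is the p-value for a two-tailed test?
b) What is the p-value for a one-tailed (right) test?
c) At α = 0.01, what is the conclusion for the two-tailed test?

Using t-distribution with df = 16:
a) Two-tailed: p = 2×P(T > 1.83) = 0.0859
b) One-tailed: p = P(T > 1.83) = 0.0430
c) 0.0859 ≥ 0.01, fail to reject H₀

Answer: a) 0.0859, b) 0.0430, c) fail to reject H₀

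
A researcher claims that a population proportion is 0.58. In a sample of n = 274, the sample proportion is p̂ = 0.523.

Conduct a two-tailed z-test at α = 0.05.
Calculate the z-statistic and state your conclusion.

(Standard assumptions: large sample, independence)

H₀: p = 0.58, H₁: p ≠ 0.58
Standard error: SE = √(p₀(1-p₀)/n) = √(0.58×0.42/274) = 0.029817
z-statistic: z = (p̂ - p₀)/SE = (0.523 - 0.58)/0.029817 = -1.9117
Critical value: z_0.025 = ±1.960
p-value = 0.0559
Decision: fail to reject H₀ at α = 0.05

Answer: z = -1.9117, fail to reject H₀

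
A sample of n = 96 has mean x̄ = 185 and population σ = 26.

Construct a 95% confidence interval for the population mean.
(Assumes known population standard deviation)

Answer: (179.7989, 190.2011)

Derivation:
Confidence level: 95%, α = 0.05
z_0.025 = 1.960
SE = σ/√n = 26/√96 = 2.6536
Margin of error = 1.960 × 2.6536 = 5.2011
CI: x̄ ± margin = 185 ± 5.2011
CI: (179.7989, 190.2011)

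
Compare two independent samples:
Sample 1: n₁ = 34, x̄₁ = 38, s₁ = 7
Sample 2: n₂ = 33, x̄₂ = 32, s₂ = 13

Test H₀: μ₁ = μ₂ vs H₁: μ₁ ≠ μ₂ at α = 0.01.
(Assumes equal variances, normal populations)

Answer: t = 2.3618, fail to reject H₀

Derivation:
Pooled variance: s²_p = [33×7² + 32×13²]/(65) = 108.0769
s_p = 10.3960
SE = s_p×√(1/n₁ + 1/n₂) = 10.3960×√(1/34 + 1/33) = 2.5404
t = (x̄₁ - x̄₂)/SE = (38 - 32)/2.5404 = 2.3618
df = 65, t-critical = ±2.654
Decision: fail to reject H₀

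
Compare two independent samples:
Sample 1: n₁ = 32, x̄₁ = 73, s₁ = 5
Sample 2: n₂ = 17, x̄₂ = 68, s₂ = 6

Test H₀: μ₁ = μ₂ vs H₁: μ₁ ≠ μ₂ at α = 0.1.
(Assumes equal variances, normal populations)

Pooled variance: s²_p = [31×5² + 16×6²]/(47) = 28.7447
s_p = 5.3614
SE = s_p×√(1/n₁ + 1/n₂) = 5.3614×√(1/32 + 1/17) = 1.6091
t = (x̄₁ - x̄₂)/SE = (73 - 68)/1.6091 = 3.1073
df = 47, t-critical = ±1.678
Decision: reject H₀

Answer: t = 3.1073, reject H₀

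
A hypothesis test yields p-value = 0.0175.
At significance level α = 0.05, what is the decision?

Answer: reject H₀

Derivation:
Compare p-value to α:
0.0175 < 0.05
Decision: reject H₀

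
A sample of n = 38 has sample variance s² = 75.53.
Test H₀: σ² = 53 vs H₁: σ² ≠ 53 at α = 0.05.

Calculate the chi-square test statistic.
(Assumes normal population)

Answer: χ² = 52.7285, fail to reject H₀

Derivation:
df = n - 1 = 37
χ² = (n-1)s²/σ₀² = 37×75.53/53 = 52.7285
Critical values: χ²_{0.975,37} = 22.106, χ²_{0.025,37} = 55.668
Rejection region: χ² < 22.106 or χ² > 55.668
Decision: fail to reject H₀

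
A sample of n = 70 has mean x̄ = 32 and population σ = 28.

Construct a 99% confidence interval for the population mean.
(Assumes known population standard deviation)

Answer: (23.3792, 40.6208)

Derivation:
Confidence level: 99%, α = 0.01
z_0.005 = 2.576
SE = σ/√n = 28/√70 = 3.3466
Margin of error = 2.576 × 3.3466 = 8.6208
CI: x̄ ± margin = 32 ± 8.6208
CI: (23.3792, 40.6208)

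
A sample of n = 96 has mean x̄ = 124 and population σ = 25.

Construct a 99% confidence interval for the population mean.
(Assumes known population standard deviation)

Confidence level: 99%, α = 0.01
z_0.005 = 2.576
SE = σ/√n = 25/√96 = 2.5516
Margin of error = 2.576 × 2.5516 = 6.5729
CI: x̄ ± margin = 124 ± 6.5729
CI: (117.4271, 130.5729)

Answer: (117.4271, 130.5729)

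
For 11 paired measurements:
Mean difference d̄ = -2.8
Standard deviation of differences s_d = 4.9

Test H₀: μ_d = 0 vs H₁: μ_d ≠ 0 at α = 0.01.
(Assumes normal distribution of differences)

df = n - 1 = 10
SE = s_d/√n = 4.9/√11 = 1.4774
t = d̄/SE = -2.8/1.4774 = -1.8952
Critical value: t_{0.005,10} = ±3.169
p-value ≈ 0.0873
Decision: fail to reject H₀

Answer: t = -1.8952, fail to reject H₀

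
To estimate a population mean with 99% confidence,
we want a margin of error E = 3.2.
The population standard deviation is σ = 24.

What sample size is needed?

Answer: n = 374

Derivation:
z_0.005 = 2.576
n = (z×σ/E)² = (2.576×24/3.2)²
n = 373.2624
Round up: n = 374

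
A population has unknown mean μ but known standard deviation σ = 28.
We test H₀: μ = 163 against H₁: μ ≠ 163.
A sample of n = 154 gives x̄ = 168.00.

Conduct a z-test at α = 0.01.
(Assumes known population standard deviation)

Answer: z = 2.2160, fail to reject H₀

Derivation:
Standard error: SE = σ/√n = 28/√154 = 2.2563
z-statistic: z = (x̄ - μ₀)/SE = (168.00 - 163)/2.2563 = 2.2160
Critical value: ±2.576
p-value = 0.0267
Decision: fail to reject H₀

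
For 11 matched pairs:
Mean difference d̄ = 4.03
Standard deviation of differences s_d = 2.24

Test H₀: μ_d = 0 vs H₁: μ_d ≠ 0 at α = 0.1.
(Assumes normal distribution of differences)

df = n - 1 = 10
SE = s_d/√n = 2.24/√11 = 0.6754
t = d̄/SE = 4.03/0.6754 = 5.9668
Critical value: t_{0.05,10} = ±1.812
p-value ≈ 0.0001
Decision: reject H₀

Answer: t = 5.9668, reject H₀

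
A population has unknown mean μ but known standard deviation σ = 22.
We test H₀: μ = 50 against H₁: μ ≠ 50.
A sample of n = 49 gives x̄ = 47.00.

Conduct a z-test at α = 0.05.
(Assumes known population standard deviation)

Answer: z = -0.9545, fail to reject H₀

Derivation:
Standard error: SE = σ/√n = 22/√49 = 3.1429
z-statistic: z = (x̄ - μ₀)/SE = (47.00 - 50)/3.1429 = -0.9545
Critical value: ±1.960
p-value = 0.3398
Decision: fail to reject H₀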